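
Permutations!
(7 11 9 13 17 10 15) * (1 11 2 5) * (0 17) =[17, 11, 5, 3, 4, 1, 6, 2, 8, 13, 15, 9, 12, 0, 14, 7, 16, 10] =(0 17 10 15 7 2 5 1 11 9 13)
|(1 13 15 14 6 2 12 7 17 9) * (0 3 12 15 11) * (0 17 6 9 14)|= |(0 3 12 7 6 2 15)(1 13 11 17 14 9)|= 42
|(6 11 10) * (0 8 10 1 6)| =|(0 8 10)(1 6 11)| =3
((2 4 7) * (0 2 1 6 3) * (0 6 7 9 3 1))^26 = (0 4 3 1)(2 9 6 7) = [4, 0, 9, 1, 3, 5, 7, 2, 8, 6]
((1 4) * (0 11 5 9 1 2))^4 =[1, 11, 9, 3, 5, 2, 6, 7, 8, 0, 10, 4] =(0 1 11 4 5 2 9)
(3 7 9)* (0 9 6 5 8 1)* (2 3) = [9, 0, 3, 7, 4, 8, 5, 6, 1, 2] = (0 9 2 3 7 6 5 8 1)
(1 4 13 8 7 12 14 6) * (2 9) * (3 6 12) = [0, 4, 9, 6, 13, 5, 1, 3, 7, 2, 10, 11, 14, 8, 12] = (1 4 13 8 7 3 6)(2 9)(12 14)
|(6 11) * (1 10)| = |(1 10)(6 11)| = 2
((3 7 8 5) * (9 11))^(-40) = (11) = [0, 1, 2, 3, 4, 5, 6, 7, 8, 9, 10, 11]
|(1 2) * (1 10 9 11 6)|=6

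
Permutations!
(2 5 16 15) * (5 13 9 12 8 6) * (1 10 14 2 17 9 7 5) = (1 10 14 2 13 7 5 16 15 17 9 12 8 6) = [0, 10, 13, 3, 4, 16, 1, 5, 6, 12, 14, 11, 8, 7, 2, 17, 15, 9]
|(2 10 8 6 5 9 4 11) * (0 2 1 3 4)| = 28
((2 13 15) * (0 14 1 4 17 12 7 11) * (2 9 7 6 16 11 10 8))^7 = (0 16 12 4 14 11 6 17 1) = [16, 0, 2, 3, 14, 5, 17, 7, 8, 9, 10, 6, 4, 13, 11, 15, 12, 1]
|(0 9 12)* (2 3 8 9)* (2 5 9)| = |(0 5 9 12)(2 3 8)| = 12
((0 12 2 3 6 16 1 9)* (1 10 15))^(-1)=(0 9 1 15 10 16 6 3 2 12)=[9, 15, 12, 2, 4, 5, 3, 7, 8, 1, 16, 11, 0, 13, 14, 10, 6]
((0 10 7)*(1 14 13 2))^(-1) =(0 7 10)(1 2 13 14) =[7, 2, 13, 3, 4, 5, 6, 10, 8, 9, 0, 11, 12, 14, 1]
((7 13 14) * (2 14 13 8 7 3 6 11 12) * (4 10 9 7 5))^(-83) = (2 14 3 6 11 12)(4 10 9 7 8 5) = [0, 1, 14, 6, 10, 4, 11, 8, 5, 7, 9, 12, 2, 13, 3]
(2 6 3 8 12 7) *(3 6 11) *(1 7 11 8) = [0, 7, 8, 1, 4, 5, 6, 2, 12, 9, 10, 3, 11] = (1 7 2 8 12 11 3)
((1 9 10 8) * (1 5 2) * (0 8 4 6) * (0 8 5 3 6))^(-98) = (10)(3 6 8) = [0, 1, 2, 6, 4, 5, 8, 7, 3, 9, 10]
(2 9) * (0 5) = (0 5)(2 9) = [5, 1, 9, 3, 4, 0, 6, 7, 8, 2]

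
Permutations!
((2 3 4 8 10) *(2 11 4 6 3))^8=[0, 1, 2, 3, 4, 5, 6, 7, 8, 9, 10, 11]=(11)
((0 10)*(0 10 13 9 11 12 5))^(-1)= (0 5 12 11 9 13)= [5, 1, 2, 3, 4, 12, 6, 7, 8, 13, 10, 9, 11, 0]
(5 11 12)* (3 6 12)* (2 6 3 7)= (2 6 12 5 11 7)= [0, 1, 6, 3, 4, 11, 12, 2, 8, 9, 10, 7, 5]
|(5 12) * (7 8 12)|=4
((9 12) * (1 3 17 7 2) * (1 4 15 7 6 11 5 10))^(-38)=[0, 11, 15, 5, 7, 17, 1, 4, 8, 9, 6, 3, 12, 13, 14, 2, 16, 10]=(1 11 3 5 17 10 6)(2 15)(4 7)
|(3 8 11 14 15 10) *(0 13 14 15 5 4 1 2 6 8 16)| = 14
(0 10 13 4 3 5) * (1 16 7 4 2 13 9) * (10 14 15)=(0 14 15 10 9 1 16 7 4 3 5)(2 13)=[14, 16, 13, 5, 3, 0, 6, 4, 8, 1, 9, 11, 12, 2, 15, 10, 7]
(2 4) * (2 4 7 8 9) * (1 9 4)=(1 9 2 7 8 4)=[0, 9, 7, 3, 1, 5, 6, 8, 4, 2]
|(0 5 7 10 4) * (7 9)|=6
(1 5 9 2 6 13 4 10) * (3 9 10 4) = (1 5 10)(2 6 13 3 9) = [0, 5, 6, 9, 4, 10, 13, 7, 8, 2, 1, 11, 12, 3]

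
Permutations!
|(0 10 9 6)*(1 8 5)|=12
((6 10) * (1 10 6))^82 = (10) = [0, 1, 2, 3, 4, 5, 6, 7, 8, 9, 10]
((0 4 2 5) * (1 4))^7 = (0 4 5 1 2) = [4, 2, 0, 3, 5, 1]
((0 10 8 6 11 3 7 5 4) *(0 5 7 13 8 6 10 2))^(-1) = (0 2)(3 11 6 10 8 13)(4 5) = [2, 1, 0, 11, 5, 4, 10, 7, 13, 9, 8, 6, 12, 3]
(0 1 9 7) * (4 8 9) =[1, 4, 2, 3, 8, 5, 6, 0, 9, 7] =(0 1 4 8 9 7)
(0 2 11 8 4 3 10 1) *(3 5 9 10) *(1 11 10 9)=(0 2 10 11 8 4 5 1)=[2, 0, 10, 3, 5, 1, 6, 7, 4, 9, 11, 8]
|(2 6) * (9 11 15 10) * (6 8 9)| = |(2 8 9 11 15 10 6)| = 7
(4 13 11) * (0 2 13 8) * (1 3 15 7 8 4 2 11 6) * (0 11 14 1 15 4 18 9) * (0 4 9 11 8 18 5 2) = (0 14 1 3 9 4 5 2 13 6 15 7 18 11) = [14, 3, 13, 9, 5, 2, 15, 18, 8, 4, 10, 0, 12, 6, 1, 7, 16, 17, 11]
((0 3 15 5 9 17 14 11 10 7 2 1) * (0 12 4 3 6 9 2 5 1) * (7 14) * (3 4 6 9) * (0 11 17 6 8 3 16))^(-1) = [16, 15, 5, 8, 4, 7, 9, 17, 12, 0, 11, 2, 1, 13, 10, 3, 6, 14] = (0 16 6 9)(1 15 3 8 12)(2 5 7 17 14 10 11)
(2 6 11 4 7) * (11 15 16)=(2 6 15 16 11 4 7)=[0, 1, 6, 3, 7, 5, 15, 2, 8, 9, 10, 4, 12, 13, 14, 16, 11]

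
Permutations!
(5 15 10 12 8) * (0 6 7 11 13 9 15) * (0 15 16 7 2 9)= [6, 1, 9, 3, 4, 15, 2, 11, 5, 16, 12, 13, 8, 0, 14, 10, 7]= (0 6 2 9 16 7 11 13)(5 15 10 12 8)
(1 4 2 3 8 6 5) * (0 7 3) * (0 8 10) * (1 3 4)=(0 7 4 2 8 6 5 3 10)=[7, 1, 8, 10, 2, 3, 5, 4, 6, 9, 0]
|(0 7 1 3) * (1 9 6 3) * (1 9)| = |(0 7 1 9 6 3)| = 6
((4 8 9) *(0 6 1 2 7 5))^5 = [5, 6, 1, 3, 9, 7, 0, 2, 4, 8] = (0 5 7 2 1 6)(4 9 8)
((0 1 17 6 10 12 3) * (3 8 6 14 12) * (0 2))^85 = (0 8)(1 6)(2 12)(3 14)(10 17) = [8, 6, 12, 14, 4, 5, 1, 7, 0, 9, 17, 11, 2, 13, 3, 15, 16, 10]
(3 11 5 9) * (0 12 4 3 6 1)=(0 12 4 3 11 5 9 6 1)=[12, 0, 2, 11, 3, 9, 1, 7, 8, 6, 10, 5, 4]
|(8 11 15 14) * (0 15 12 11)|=4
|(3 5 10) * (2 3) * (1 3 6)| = |(1 3 5 10 2 6)| = 6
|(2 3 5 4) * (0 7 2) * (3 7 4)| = 2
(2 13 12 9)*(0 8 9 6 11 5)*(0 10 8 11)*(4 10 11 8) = (0 8 9 2 13 12 6)(4 10)(5 11) = [8, 1, 13, 3, 10, 11, 0, 7, 9, 2, 4, 5, 6, 12]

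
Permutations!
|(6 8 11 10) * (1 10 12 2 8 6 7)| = |(1 10 7)(2 8 11 12)| = 12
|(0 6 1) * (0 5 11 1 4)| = |(0 6 4)(1 5 11)| = 3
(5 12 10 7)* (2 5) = [0, 1, 5, 3, 4, 12, 6, 2, 8, 9, 7, 11, 10] = (2 5 12 10 7)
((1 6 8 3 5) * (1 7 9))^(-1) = [0, 9, 2, 8, 4, 3, 1, 5, 6, 7] = (1 9 7 5 3 8 6)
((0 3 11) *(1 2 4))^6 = (11) = [0, 1, 2, 3, 4, 5, 6, 7, 8, 9, 10, 11]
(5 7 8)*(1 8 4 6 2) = (1 8 5 7 4 6 2) = [0, 8, 1, 3, 6, 7, 2, 4, 5]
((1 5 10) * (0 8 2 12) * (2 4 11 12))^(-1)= [12, 10, 2, 3, 8, 1, 6, 7, 0, 9, 5, 4, 11]= (0 12 11 4 8)(1 10 5)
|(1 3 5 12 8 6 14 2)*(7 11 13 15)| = 8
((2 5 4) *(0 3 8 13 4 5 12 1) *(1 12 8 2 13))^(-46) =(13)(0 1 8 2 3) =[1, 8, 3, 0, 4, 5, 6, 7, 2, 9, 10, 11, 12, 13]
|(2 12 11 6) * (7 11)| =|(2 12 7 11 6)| =5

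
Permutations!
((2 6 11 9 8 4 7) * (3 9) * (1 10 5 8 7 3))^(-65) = (1 10 5 8 4 3 9 7 2 6 11) = [0, 10, 6, 9, 3, 8, 11, 2, 4, 7, 5, 1]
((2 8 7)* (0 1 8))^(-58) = [8, 7, 1, 3, 4, 5, 6, 0, 2] = (0 8 2 1 7)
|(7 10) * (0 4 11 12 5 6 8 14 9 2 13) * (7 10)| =|(0 4 11 12 5 6 8 14 9 2 13)| =11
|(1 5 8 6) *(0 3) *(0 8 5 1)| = |(0 3 8 6)| = 4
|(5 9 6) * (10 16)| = |(5 9 6)(10 16)| = 6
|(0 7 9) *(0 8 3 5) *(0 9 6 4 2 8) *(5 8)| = |(0 7 6 4 2 5 9)(3 8)| = 14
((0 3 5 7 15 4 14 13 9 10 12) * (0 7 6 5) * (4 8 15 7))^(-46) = (15)(4 13 10)(9 12 14) = [0, 1, 2, 3, 13, 5, 6, 7, 8, 12, 4, 11, 14, 10, 9, 15]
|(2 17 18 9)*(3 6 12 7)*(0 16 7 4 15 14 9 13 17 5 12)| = 105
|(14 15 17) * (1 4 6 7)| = |(1 4 6 7)(14 15 17)| = 12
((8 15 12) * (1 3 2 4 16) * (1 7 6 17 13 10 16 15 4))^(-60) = (17) = [0, 1, 2, 3, 4, 5, 6, 7, 8, 9, 10, 11, 12, 13, 14, 15, 16, 17]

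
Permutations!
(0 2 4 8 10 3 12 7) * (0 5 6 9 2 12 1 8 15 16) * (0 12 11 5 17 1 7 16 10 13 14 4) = (0 11 5 6 9 2)(1 8 13 14 4 15 10 3 7 17)(12 16) = [11, 8, 0, 7, 15, 6, 9, 17, 13, 2, 3, 5, 16, 14, 4, 10, 12, 1]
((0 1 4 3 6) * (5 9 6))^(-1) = [6, 0, 2, 4, 1, 3, 9, 7, 8, 5] = (0 6 9 5 3 4 1)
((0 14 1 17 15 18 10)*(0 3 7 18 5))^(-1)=[5, 14, 2, 10, 4, 15, 6, 3, 8, 9, 18, 11, 12, 13, 0, 17, 16, 1, 7]=(0 5 15 17 1 14)(3 10 18 7)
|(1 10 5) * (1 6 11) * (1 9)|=6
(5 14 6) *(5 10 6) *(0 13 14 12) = (0 13 14 5 12)(6 10) = [13, 1, 2, 3, 4, 12, 10, 7, 8, 9, 6, 11, 0, 14, 5]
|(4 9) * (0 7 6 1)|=|(0 7 6 1)(4 9)|=4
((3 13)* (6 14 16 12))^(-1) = (3 13)(6 12 16 14) = [0, 1, 2, 13, 4, 5, 12, 7, 8, 9, 10, 11, 16, 3, 6, 15, 14]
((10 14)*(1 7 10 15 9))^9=(1 14)(7 15)(9 10)=[0, 14, 2, 3, 4, 5, 6, 15, 8, 10, 9, 11, 12, 13, 1, 7]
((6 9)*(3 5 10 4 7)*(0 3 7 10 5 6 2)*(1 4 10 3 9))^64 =[9, 1, 0, 3, 4, 5, 6, 7, 8, 2, 10] =(10)(0 9 2)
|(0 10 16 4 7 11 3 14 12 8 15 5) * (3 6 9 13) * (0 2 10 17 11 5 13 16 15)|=17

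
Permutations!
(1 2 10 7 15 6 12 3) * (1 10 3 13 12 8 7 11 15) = [0, 2, 3, 10, 4, 5, 8, 1, 7, 9, 11, 15, 13, 12, 14, 6] = (1 2 3 10 11 15 6 8 7)(12 13)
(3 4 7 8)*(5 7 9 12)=(3 4 9 12 5 7 8)=[0, 1, 2, 4, 9, 7, 6, 8, 3, 12, 10, 11, 5]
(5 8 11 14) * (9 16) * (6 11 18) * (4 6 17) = (4 6 11 14 5 8 18 17)(9 16) = [0, 1, 2, 3, 6, 8, 11, 7, 18, 16, 10, 14, 12, 13, 5, 15, 9, 4, 17]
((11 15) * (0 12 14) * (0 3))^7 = (0 3 14 12)(11 15) = [3, 1, 2, 14, 4, 5, 6, 7, 8, 9, 10, 15, 0, 13, 12, 11]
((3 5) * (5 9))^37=(3 9 5)=[0, 1, 2, 9, 4, 3, 6, 7, 8, 5]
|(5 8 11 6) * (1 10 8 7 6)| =|(1 10 8 11)(5 7 6)| =12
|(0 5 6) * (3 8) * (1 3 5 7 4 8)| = 6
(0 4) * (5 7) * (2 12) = (0 4)(2 12)(5 7) = [4, 1, 12, 3, 0, 7, 6, 5, 8, 9, 10, 11, 2]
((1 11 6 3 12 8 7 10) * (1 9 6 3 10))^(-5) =(1 11 3 12 8 7)(6 10 9) =[0, 11, 2, 12, 4, 5, 10, 1, 7, 6, 9, 3, 8]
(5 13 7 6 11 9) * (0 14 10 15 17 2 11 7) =(0 14 10 15 17 2 11 9 5 13)(6 7) =[14, 1, 11, 3, 4, 13, 7, 6, 8, 5, 15, 9, 12, 0, 10, 17, 16, 2]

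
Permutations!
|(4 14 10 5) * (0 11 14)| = |(0 11 14 10 5 4)| = 6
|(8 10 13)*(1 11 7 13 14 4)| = |(1 11 7 13 8 10 14 4)| = 8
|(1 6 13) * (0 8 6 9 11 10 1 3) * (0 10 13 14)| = 12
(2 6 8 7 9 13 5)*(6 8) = (2 8 7 9 13 5) = [0, 1, 8, 3, 4, 2, 6, 9, 7, 13, 10, 11, 12, 5]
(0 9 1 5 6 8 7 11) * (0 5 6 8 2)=(0 9 1 6 2)(5 8 7 11)=[9, 6, 0, 3, 4, 8, 2, 11, 7, 1, 10, 5]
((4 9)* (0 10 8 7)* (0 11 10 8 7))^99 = [8, 1, 2, 3, 9, 5, 6, 7, 0, 4, 10, 11] = (11)(0 8)(4 9)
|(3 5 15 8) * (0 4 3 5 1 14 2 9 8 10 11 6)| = 13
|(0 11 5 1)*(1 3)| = 5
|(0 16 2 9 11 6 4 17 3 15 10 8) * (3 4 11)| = |(0 16 2 9 3 15 10 8)(4 17)(6 11)| = 8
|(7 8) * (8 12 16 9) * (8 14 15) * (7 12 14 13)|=|(7 14 15 8 12 16 9 13)|=8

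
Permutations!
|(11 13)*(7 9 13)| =|(7 9 13 11)| =4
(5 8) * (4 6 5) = [0, 1, 2, 3, 6, 8, 5, 7, 4] = (4 6 5 8)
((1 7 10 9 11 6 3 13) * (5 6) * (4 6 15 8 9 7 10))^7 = (5 8 11 15 9) = [0, 1, 2, 3, 4, 8, 6, 7, 11, 5, 10, 15, 12, 13, 14, 9]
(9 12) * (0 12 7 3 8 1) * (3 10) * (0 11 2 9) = [12, 11, 9, 8, 4, 5, 6, 10, 1, 7, 3, 2, 0] = (0 12)(1 11 2 9 7 10 3 8)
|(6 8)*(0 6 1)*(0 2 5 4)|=|(0 6 8 1 2 5 4)|=7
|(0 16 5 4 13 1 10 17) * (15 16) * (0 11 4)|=12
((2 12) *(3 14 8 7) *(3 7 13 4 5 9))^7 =(14)(2 12) =[0, 1, 12, 3, 4, 5, 6, 7, 8, 9, 10, 11, 2, 13, 14]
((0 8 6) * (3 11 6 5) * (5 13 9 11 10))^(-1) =(0 6 11 9 13 8)(3 5 10) =[6, 1, 2, 5, 4, 10, 11, 7, 0, 13, 3, 9, 12, 8]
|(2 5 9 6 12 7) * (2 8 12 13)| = 15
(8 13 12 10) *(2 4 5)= (2 4 5)(8 13 12 10)= [0, 1, 4, 3, 5, 2, 6, 7, 13, 9, 8, 11, 10, 12]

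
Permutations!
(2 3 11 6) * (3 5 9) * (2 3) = (2 5 9)(3 11 6) = [0, 1, 5, 11, 4, 9, 3, 7, 8, 2, 10, 6]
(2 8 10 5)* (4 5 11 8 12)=(2 12 4 5)(8 10 11)=[0, 1, 12, 3, 5, 2, 6, 7, 10, 9, 11, 8, 4]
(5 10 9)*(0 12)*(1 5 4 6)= (0 12)(1 5 10 9 4 6)= [12, 5, 2, 3, 6, 10, 1, 7, 8, 4, 9, 11, 0]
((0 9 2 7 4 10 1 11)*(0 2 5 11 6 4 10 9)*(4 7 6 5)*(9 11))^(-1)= (1 10 7 6 2 11 4 9 5)= [0, 10, 11, 3, 9, 1, 2, 6, 8, 5, 7, 4]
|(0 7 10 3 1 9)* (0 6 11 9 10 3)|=15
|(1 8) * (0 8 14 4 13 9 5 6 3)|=10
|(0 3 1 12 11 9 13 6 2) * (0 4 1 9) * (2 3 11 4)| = 12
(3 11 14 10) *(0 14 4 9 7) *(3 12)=(0 14 10 12 3 11 4 9 7)=[14, 1, 2, 11, 9, 5, 6, 0, 8, 7, 12, 4, 3, 13, 10]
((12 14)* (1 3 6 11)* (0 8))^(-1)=(0 8)(1 11 6 3)(12 14)=[8, 11, 2, 1, 4, 5, 3, 7, 0, 9, 10, 6, 14, 13, 12]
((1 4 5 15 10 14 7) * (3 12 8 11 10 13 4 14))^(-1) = (1 7 14)(3 10 11 8 12)(4 13 15 5) = [0, 7, 2, 10, 13, 4, 6, 14, 12, 9, 11, 8, 3, 15, 1, 5]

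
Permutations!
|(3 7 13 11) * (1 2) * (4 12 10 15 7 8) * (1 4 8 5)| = |(1 2 4 12 10 15 7 13 11 3 5)| = 11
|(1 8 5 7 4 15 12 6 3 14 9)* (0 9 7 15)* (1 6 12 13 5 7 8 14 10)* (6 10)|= |(0 9 10 1 14 8 7 4)(3 6)(5 15 13)|= 24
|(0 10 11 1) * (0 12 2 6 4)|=8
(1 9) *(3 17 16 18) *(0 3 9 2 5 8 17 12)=[3, 2, 5, 12, 4, 8, 6, 7, 17, 1, 10, 11, 0, 13, 14, 15, 18, 16, 9]=(0 3 12)(1 2 5 8 17 16 18 9)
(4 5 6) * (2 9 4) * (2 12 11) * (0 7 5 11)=(0 7 5 6 12)(2 9 4 11)=[7, 1, 9, 3, 11, 6, 12, 5, 8, 4, 10, 2, 0]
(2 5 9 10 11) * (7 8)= (2 5 9 10 11)(7 8)= [0, 1, 5, 3, 4, 9, 6, 8, 7, 10, 11, 2]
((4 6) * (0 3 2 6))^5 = (6) = [0, 1, 2, 3, 4, 5, 6]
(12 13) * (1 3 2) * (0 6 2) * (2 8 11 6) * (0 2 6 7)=[6, 3, 1, 2, 4, 5, 8, 0, 11, 9, 10, 7, 13, 12]=(0 6 8 11 7)(1 3 2)(12 13)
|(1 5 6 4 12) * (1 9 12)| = 4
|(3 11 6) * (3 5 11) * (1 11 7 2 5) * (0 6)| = |(0 6 1 11)(2 5 7)| = 12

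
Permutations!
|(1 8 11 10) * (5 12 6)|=12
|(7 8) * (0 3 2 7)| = |(0 3 2 7 8)| = 5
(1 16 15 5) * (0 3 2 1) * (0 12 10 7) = [3, 16, 1, 2, 4, 12, 6, 0, 8, 9, 7, 11, 10, 13, 14, 5, 15] = (0 3 2 1 16 15 5 12 10 7)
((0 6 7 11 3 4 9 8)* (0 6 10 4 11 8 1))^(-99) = (0 10 4 9 1)(3 11) = [10, 0, 2, 11, 9, 5, 6, 7, 8, 1, 4, 3]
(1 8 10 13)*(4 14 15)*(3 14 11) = (1 8 10 13)(3 14 15 4 11) = [0, 8, 2, 14, 11, 5, 6, 7, 10, 9, 13, 3, 12, 1, 15, 4]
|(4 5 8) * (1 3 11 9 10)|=|(1 3 11 9 10)(4 5 8)|=15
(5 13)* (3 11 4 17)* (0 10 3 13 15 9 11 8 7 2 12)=(0 10 3 8 7 2 12)(4 17 13 5 15 9 11)=[10, 1, 12, 8, 17, 15, 6, 2, 7, 11, 3, 4, 0, 5, 14, 9, 16, 13]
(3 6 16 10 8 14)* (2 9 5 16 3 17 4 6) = (2 9 5 16 10 8 14 17 4 6 3) = [0, 1, 9, 2, 6, 16, 3, 7, 14, 5, 8, 11, 12, 13, 17, 15, 10, 4]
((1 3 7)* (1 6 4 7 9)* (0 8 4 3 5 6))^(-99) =[8, 5, 2, 9, 7, 6, 3, 0, 4, 1] =(0 8 4 7)(1 5 6 3 9)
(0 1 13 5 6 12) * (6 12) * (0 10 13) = (0 1)(5 12 10 13) = [1, 0, 2, 3, 4, 12, 6, 7, 8, 9, 13, 11, 10, 5]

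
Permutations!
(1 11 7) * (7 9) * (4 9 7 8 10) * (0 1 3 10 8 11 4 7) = (0 1 4 9 11)(3 10 7) = [1, 4, 2, 10, 9, 5, 6, 3, 8, 11, 7, 0]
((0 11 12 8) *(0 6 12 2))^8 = [2, 1, 11, 3, 4, 5, 8, 7, 12, 9, 10, 0, 6] = (0 2 11)(6 8 12)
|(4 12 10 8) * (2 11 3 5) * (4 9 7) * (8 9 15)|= 20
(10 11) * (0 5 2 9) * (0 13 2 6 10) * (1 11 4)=(0 5 6 10 4 1 11)(2 9 13)=[5, 11, 9, 3, 1, 6, 10, 7, 8, 13, 4, 0, 12, 2]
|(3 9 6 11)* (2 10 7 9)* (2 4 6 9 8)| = |(2 10 7 8)(3 4 6 11)| = 4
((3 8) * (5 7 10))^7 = [0, 1, 2, 8, 4, 7, 6, 10, 3, 9, 5] = (3 8)(5 7 10)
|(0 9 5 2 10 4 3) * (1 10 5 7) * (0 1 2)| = |(0 9 7 2 5)(1 10 4 3)| = 20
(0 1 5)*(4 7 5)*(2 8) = [1, 4, 8, 3, 7, 0, 6, 5, 2] = (0 1 4 7 5)(2 8)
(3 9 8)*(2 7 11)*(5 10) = (2 7 11)(3 9 8)(5 10) = [0, 1, 7, 9, 4, 10, 6, 11, 3, 8, 5, 2]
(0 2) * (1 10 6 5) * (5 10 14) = (0 2)(1 14 5)(6 10) = [2, 14, 0, 3, 4, 1, 10, 7, 8, 9, 6, 11, 12, 13, 5]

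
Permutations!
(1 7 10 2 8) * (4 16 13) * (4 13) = (1 7 10 2 8)(4 16) = [0, 7, 8, 3, 16, 5, 6, 10, 1, 9, 2, 11, 12, 13, 14, 15, 4]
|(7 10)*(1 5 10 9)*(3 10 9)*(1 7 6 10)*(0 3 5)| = |(0 3 1)(5 9 7)(6 10)| = 6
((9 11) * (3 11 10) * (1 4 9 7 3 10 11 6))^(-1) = (1 6 3 7 11 9 4) = [0, 6, 2, 7, 1, 5, 3, 11, 8, 4, 10, 9]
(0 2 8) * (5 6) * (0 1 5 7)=(0 2 8 1 5 6 7)=[2, 5, 8, 3, 4, 6, 7, 0, 1]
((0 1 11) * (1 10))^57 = (0 10 1 11) = [10, 11, 2, 3, 4, 5, 6, 7, 8, 9, 1, 0]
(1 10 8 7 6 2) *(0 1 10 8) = [1, 8, 10, 3, 4, 5, 2, 6, 7, 9, 0] = (0 1 8 7 6 2 10)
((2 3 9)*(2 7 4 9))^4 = (4 9 7) = [0, 1, 2, 3, 9, 5, 6, 4, 8, 7]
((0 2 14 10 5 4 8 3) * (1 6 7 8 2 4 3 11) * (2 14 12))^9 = [10, 11, 12, 14, 5, 4, 1, 6, 7, 9, 0, 8, 2, 13, 3] = (0 10)(1 11 8 7 6)(2 12)(3 14)(4 5)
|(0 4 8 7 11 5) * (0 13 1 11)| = |(0 4 8 7)(1 11 5 13)| = 4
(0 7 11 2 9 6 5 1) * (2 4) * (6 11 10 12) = (0 7 10 12 6 5 1)(2 9 11 4) = [7, 0, 9, 3, 2, 1, 5, 10, 8, 11, 12, 4, 6]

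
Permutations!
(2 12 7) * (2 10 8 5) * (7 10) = [0, 1, 12, 3, 4, 2, 6, 7, 5, 9, 8, 11, 10] = (2 12 10 8 5)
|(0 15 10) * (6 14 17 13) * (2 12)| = 12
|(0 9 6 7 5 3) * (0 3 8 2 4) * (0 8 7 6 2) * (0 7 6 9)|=7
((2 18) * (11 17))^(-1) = (2 18)(11 17) = [0, 1, 18, 3, 4, 5, 6, 7, 8, 9, 10, 17, 12, 13, 14, 15, 16, 11, 2]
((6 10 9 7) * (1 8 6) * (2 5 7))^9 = (1 8 6 10 9 2 5 7) = [0, 8, 5, 3, 4, 7, 10, 1, 6, 2, 9]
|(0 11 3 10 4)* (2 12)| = |(0 11 3 10 4)(2 12)| = 10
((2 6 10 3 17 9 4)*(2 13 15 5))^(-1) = (2 5 15 13 4 9 17 3 10 6) = [0, 1, 5, 10, 9, 15, 2, 7, 8, 17, 6, 11, 12, 4, 14, 13, 16, 3]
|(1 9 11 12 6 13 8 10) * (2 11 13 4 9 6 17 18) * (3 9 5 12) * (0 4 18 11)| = |(0 4 5 12 17 11 3 9 13 8 10 1 6 18 2)| = 15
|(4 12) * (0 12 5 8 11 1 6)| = 8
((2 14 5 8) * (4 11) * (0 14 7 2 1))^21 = (0 14 5 8 1)(2 7)(4 11) = [14, 0, 7, 3, 11, 8, 6, 2, 1, 9, 10, 4, 12, 13, 5]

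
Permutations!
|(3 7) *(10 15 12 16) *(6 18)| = 4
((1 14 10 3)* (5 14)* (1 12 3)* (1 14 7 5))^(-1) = (3 12)(5 7)(10 14) = [0, 1, 2, 12, 4, 7, 6, 5, 8, 9, 14, 11, 3, 13, 10]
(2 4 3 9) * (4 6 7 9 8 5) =(2 6 7 9)(3 8 5 4) =[0, 1, 6, 8, 3, 4, 7, 9, 5, 2]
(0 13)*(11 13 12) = (0 12 11 13) = [12, 1, 2, 3, 4, 5, 6, 7, 8, 9, 10, 13, 11, 0]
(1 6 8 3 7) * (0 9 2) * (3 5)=(0 9 2)(1 6 8 5 3 7)=[9, 6, 0, 7, 4, 3, 8, 1, 5, 2]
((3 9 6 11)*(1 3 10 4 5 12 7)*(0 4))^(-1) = (0 10 11 6 9 3 1 7 12 5 4) = [10, 7, 2, 1, 0, 4, 9, 12, 8, 3, 11, 6, 5]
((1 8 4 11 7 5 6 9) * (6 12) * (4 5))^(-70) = [0, 5, 2, 3, 7, 6, 1, 11, 12, 8, 10, 4, 9] = (1 5 6)(4 7 11)(8 12 9)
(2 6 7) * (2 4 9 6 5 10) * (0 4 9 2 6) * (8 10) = (0 4 2 5 8 10 6 7 9) = [4, 1, 5, 3, 2, 8, 7, 9, 10, 0, 6]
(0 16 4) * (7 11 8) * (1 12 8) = (0 16 4)(1 12 8 7 11) = [16, 12, 2, 3, 0, 5, 6, 11, 7, 9, 10, 1, 8, 13, 14, 15, 4]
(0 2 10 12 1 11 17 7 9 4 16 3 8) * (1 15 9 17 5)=[2, 11, 10, 8, 16, 1, 6, 17, 0, 4, 12, 5, 15, 13, 14, 9, 3, 7]=(0 2 10 12 15 9 4 16 3 8)(1 11 5)(7 17)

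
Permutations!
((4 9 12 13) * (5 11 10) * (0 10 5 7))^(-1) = (0 7 10)(4 13 12 9)(5 11) = [7, 1, 2, 3, 13, 11, 6, 10, 8, 4, 0, 5, 9, 12]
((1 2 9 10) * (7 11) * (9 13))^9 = (1 10 9 13 2)(7 11) = [0, 10, 1, 3, 4, 5, 6, 11, 8, 13, 9, 7, 12, 2]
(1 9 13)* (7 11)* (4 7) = (1 9 13)(4 7 11) = [0, 9, 2, 3, 7, 5, 6, 11, 8, 13, 10, 4, 12, 1]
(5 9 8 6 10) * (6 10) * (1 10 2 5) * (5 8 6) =[0, 10, 8, 3, 4, 9, 5, 7, 2, 6, 1] =(1 10)(2 8)(5 9 6)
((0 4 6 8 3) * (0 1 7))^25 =(0 3 4 1 6 7 8) =[3, 6, 2, 4, 1, 5, 7, 8, 0]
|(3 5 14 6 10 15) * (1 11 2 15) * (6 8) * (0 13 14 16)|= 13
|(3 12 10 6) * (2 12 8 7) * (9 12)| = 8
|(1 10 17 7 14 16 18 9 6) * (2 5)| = |(1 10 17 7 14 16 18 9 6)(2 5)| = 18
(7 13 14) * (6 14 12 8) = (6 14 7 13 12 8) = [0, 1, 2, 3, 4, 5, 14, 13, 6, 9, 10, 11, 8, 12, 7]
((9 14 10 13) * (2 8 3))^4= [0, 1, 8, 2, 4, 5, 6, 7, 3, 9, 10, 11, 12, 13, 14]= (14)(2 8 3)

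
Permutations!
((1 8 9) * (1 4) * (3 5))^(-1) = (1 4 9 8)(3 5) = [0, 4, 2, 5, 9, 3, 6, 7, 1, 8]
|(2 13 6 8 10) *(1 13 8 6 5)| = |(1 13 5)(2 8 10)| = 3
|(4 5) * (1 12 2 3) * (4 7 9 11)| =20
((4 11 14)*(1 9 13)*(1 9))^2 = (4 14 11) = [0, 1, 2, 3, 14, 5, 6, 7, 8, 9, 10, 4, 12, 13, 11]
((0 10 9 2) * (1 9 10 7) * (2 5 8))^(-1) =[2, 7, 8, 3, 4, 9, 6, 0, 5, 1, 10] =(10)(0 2 8 5 9 1 7)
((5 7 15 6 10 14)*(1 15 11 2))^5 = (1 5 15 7 6 11 10 2 14) = [0, 5, 14, 3, 4, 15, 11, 6, 8, 9, 2, 10, 12, 13, 1, 7]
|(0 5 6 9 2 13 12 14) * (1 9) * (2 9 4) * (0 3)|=10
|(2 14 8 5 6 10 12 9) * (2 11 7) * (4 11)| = 11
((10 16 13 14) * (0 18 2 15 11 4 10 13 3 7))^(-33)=[16, 1, 7, 4, 2, 5, 6, 10, 8, 9, 15, 18, 12, 14, 13, 0, 11, 17, 3]=(0 16 11 18 3 4 2 7 10 15)(13 14)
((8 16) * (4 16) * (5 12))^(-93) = (16)(5 12) = [0, 1, 2, 3, 4, 12, 6, 7, 8, 9, 10, 11, 5, 13, 14, 15, 16]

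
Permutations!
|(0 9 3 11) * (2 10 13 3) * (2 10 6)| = |(0 9 10 13 3 11)(2 6)| = 6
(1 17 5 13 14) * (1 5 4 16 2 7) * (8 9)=(1 17 4 16 2 7)(5 13 14)(8 9)=[0, 17, 7, 3, 16, 13, 6, 1, 9, 8, 10, 11, 12, 14, 5, 15, 2, 4]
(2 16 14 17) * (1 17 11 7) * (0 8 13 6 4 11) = (0 8 13 6 4 11 7 1 17 2 16 14) = [8, 17, 16, 3, 11, 5, 4, 1, 13, 9, 10, 7, 12, 6, 0, 15, 14, 2]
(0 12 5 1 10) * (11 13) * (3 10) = (0 12 5 1 3 10)(11 13) = [12, 3, 2, 10, 4, 1, 6, 7, 8, 9, 0, 13, 5, 11]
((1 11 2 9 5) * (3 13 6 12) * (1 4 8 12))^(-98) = [0, 11, 9, 13, 8, 4, 1, 7, 12, 5, 10, 2, 3, 6] = (1 11 2 9 5 4 8 12 3 13 6)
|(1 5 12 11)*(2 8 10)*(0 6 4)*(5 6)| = 21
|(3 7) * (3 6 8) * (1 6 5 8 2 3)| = |(1 6 2 3 7 5 8)| = 7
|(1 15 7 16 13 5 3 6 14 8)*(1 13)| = 12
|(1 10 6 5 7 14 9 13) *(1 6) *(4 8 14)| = 8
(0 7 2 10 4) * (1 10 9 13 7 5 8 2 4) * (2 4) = (0 5 8 4)(1 10)(2 9 13 7) = [5, 10, 9, 3, 0, 8, 6, 2, 4, 13, 1, 11, 12, 7]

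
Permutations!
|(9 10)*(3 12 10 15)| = 5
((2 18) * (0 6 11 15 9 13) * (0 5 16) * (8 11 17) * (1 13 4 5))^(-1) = (0 16 5 4 9 15 11 8 17 6)(1 13)(2 18) = [16, 13, 18, 3, 9, 4, 0, 7, 17, 15, 10, 8, 12, 1, 14, 11, 5, 6, 2]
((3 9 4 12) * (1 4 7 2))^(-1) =[0, 2, 7, 12, 1, 5, 6, 9, 8, 3, 10, 11, 4] =(1 2 7 9 3 12 4)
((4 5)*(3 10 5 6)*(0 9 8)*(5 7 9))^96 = (0 7 6)(3 5 9)(4 8 10) = [7, 1, 2, 5, 8, 9, 0, 6, 10, 3, 4]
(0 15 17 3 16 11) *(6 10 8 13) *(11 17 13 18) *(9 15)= (0 9 15 13 6 10 8 18 11)(3 16 17)= [9, 1, 2, 16, 4, 5, 10, 7, 18, 15, 8, 0, 12, 6, 14, 13, 17, 3, 11]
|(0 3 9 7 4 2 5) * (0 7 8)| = 4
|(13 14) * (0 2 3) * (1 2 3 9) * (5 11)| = 6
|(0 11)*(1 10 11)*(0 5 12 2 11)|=12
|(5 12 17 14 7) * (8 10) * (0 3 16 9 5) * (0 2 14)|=|(0 3 16 9 5 12 17)(2 14 7)(8 10)|=42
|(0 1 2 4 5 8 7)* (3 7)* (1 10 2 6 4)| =|(0 10 2 1 6 4 5 8 3 7)| =10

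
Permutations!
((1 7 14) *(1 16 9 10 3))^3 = (1 16 3 14 10 7 9) = [0, 16, 2, 14, 4, 5, 6, 9, 8, 1, 7, 11, 12, 13, 10, 15, 3]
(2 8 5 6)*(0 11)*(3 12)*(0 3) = [11, 1, 8, 12, 4, 6, 2, 7, 5, 9, 10, 3, 0] = (0 11 3 12)(2 8 5 6)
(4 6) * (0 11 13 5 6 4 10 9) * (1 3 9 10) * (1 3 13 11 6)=(0 6 3 9)(1 13 5)=[6, 13, 2, 9, 4, 1, 3, 7, 8, 0, 10, 11, 12, 5]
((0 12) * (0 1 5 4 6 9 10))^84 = (0 4)(1 9)(5 10)(6 12) = [4, 9, 2, 3, 0, 10, 12, 7, 8, 1, 5, 11, 6]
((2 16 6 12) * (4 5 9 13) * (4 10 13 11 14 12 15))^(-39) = (2 16 6 15 4 5 9 11 14 12)(10 13) = [0, 1, 16, 3, 5, 9, 15, 7, 8, 11, 13, 14, 2, 10, 12, 4, 6]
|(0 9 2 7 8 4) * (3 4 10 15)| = 9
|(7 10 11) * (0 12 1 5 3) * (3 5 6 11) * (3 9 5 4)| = |(0 12 1 6 11 7 10 9 5 4 3)| = 11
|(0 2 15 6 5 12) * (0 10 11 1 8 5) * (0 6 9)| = |(0 2 15 9)(1 8 5 12 10 11)| = 12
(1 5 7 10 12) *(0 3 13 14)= [3, 5, 2, 13, 4, 7, 6, 10, 8, 9, 12, 11, 1, 14, 0]= (0 3 13 14)(1 5 7 10 12)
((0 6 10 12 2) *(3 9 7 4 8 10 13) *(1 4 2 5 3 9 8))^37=(0 6 13 9 7 2)(1 4)(3 10 5 8 12)=[6, 4, 0, 10, 1, 8, 13, 2, 12, 7, 5, 11, 3, 9]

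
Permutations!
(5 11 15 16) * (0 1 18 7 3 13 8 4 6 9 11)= (0 1 18 7 3 13 8 4 6 9 11 15 16 5)= [1, 18, 2, 13, 6, 0, 9, 3, 4, 11, 10, 15, 12, 8, 14, 16, 5, 17, 7]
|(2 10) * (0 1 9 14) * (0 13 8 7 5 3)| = |(0 1 9 14 13 8 7 5 3)(2 10)| = 18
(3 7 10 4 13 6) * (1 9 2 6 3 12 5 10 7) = (1 9 2 6 12 5 10 4 13 3) = [0, 9, 6, 1, 13, 10, 12, 7, 8, 2, 4, 11, 5, 3]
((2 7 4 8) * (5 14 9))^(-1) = (2 8 4 7)(5 9 14) = [0, 1, 8, 3, 7, 9, 6, 2, 4, 14, 10, 11, 12, 13, 5]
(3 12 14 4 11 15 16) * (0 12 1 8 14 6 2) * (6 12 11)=(0 11 15 16 3 1 8 14 4 6 2)=[11, 8, 0, 1, 6, 5, 2, 7, 14, 9, 10, 15, 12, 13, 4, 16, 3]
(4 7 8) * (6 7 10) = (4 10 6 7 8) = [0, 1, 2, 3, 10, 5, 7, 8, 4, 9, 6]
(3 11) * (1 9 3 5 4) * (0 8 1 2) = (0 8 1 9 3 11 5 4 2) = [8, 9, 0, 11, 2, 4, 6, 7, 1, 3, 10, 5]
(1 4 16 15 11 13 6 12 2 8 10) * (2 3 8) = [0, 4, 2, 8, 16, 5, 12, 7, 10, 9, 1, 13, 3, 6, 14, 11, 15] = (1 4 16 15 11 13 6 12 3 8 10)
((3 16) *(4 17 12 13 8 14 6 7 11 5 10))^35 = [0, 1, 2, 16, 12, 4, 11, 5, 6, 9, 17, 10, 8, 14, 7, 15, 3, 13] = (3 16)(4 12 8 6 11 10 17 13 14 7 5)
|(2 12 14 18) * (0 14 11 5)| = 7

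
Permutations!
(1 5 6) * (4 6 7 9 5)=(1 4 6)(5 7 9)=[0, 4, 2, 3, 6, 7, 1, 9, 8, 5]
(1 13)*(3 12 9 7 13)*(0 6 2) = (0 6 2)(1 3 12 9 7 13) = [6, 3, 0, 12, 4, 5, 2, 13, 8, 7, 10, 11, 9, 1]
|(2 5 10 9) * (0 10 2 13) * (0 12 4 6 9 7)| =|(0 10 7)(2 5)(4 6 9 13 12)| =30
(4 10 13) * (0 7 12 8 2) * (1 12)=[7, 12, 0, 3, 10, 5, 6, 1, 2, 9, 13, 11, 8, 4]=(0 7 1 12 8 2)(4 10 13)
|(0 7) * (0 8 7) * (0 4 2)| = 6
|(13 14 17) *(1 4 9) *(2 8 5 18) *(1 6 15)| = |(1 4 9 6 15)(2 8 5 18)(13 14 17)| = 60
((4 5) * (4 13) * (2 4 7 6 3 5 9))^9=[0, 1, 2, 6, 4, 3, 7, 13, 8, 9, 10, 11, 12, 5]=(3 6 7 13 5)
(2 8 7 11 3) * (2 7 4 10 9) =(2 8 4 10 9)(3 7 11) =[0, 1, 8, 7, 10, 5, 6, 11, 4, 2, 9, 3]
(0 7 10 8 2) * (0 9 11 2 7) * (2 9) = [0, 1, 2, 3, 4, 5, 6, 10, 7, 11, 8, 9] = (7 10 8)(9 11)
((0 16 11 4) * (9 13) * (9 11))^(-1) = (0 4 11 13 9 16) = [4, 1, 2, 3, 11, 5, 6, 7, 8, 16, 10, 13, 12, 9, 14, 15, 0]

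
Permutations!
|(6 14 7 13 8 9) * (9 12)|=|(6 14 7 13 8 12 9)|=7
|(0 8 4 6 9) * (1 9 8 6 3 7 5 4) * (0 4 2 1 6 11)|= 14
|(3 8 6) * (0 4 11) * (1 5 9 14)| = |(0 4 11)(1 5 9 14)(3 8 6)| = 12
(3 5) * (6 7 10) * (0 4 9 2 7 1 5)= (0 4 9 2 7 10 6 1 5 3)= [4, 5, 7, 0, 9, 3, 1, 10, 8, 2, 6]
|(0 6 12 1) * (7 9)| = 4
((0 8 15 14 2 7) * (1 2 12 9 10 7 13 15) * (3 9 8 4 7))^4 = (0 4 7)(1 14 2 12 13 8 15)(3 9 10) = [4, 14, 12, 9, 7, 5, 6, 0, 15, 10, 3, 11, 13, 8, 2, 1]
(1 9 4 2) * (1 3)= (1 9 4 2 3)= [0, 9, 3, 1, 2, 5, 6, 7, 8, 4]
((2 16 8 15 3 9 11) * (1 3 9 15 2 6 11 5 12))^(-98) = (1 5 15)(2 16 8)(3 12 9) = [0, 5, 16, 12, 4, 15, 6, 7, 2, 3, 10, 11, 9, 13, 14, 1, 8]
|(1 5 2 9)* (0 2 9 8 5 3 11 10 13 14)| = 11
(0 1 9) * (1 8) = (0 8 1 9) = [8, 9, 2, 3, 4, 5, 6, 7, 1, 0]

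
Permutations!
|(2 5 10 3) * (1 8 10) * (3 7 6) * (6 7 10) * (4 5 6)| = |(10)(1 8 4 5)(2 6 3)| = 12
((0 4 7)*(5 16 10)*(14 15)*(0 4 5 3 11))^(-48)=(16)=[0, 1, 2, 3, 4, 5, 6, 7, 8, 9, 10, 11, 12, 13, 14, 15, 16]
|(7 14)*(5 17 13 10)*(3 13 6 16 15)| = |(3 13 10 5 17 6 16 15)(7 14)| = 8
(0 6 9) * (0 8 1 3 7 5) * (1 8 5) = (0 6 9 5)(1 3 7) = [6, 3, 2, 7, 4, 0, 9, 1, 8, 5]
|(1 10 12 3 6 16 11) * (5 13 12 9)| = 10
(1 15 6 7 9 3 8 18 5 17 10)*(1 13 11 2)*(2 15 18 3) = (1 18 5 17 10 13 11 15 6 7 9 2)(3 8) = [0, 18, 1, 8, 4, 17, 7, 9, 3, 2, 13, 15, 12, 11, 14, 6, 16, 10, 5]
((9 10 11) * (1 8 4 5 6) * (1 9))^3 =(1 5 10 8 6 11 4 9) =[0, 5, 2, 3, 9, 10, 11, 7, 6, 1, 8, 4]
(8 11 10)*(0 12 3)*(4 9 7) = (0 12 3)(4 9 7)(8 11 10) = [12, 1, 2, 0, 9, 5, 6, 4, 11, 7, 8, 10, 3]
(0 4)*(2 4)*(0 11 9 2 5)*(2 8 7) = (0 5)(2 4 11 9 8 7) = [5, 1, 4, 3, 11, 0, 6, 2, 7, 8, 10, 9]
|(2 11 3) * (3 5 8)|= |(2 11 5 8 3)|= 5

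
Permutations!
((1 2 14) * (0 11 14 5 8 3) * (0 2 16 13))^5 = (0 13 16 1 14 11)(2 5 8 3) = [13, 14, 5, 2, 4, 8, 6, 7, 3, 9, 10, 0, 12, 16, 11, 15, 1]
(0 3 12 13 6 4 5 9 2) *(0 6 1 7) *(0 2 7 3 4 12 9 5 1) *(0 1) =[4, 3, 6, 9, 0, 5, 12, 2, 8, 7, 10, 11, 13, 1] =(0 4)(1 3 9 7 2 6 12 13)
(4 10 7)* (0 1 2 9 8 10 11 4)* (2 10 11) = (0 1 10 7)(2 9 8 11 4) = [1, 10, 9, 3, 2, 5, 6, 0, 11, 8, 7, 4]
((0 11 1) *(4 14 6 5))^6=(4 6)(5 14)=[0, 1, 2, 3, 6, 14, 4, 7, 8, 9, 10, 11, 12, 13, 5]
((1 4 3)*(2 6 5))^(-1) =(1 3 4)(2 5 6) =[0, 3, 5, 4, 1, 6, 2]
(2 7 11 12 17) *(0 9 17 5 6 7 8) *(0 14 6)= (0 9 17 2 8 14 6 7 11 12 5)= [9, 1, 8, 3, 4, 0, 7, 11, 14, 17, 10, 12, 5, 13, 6, 15, 16, 2]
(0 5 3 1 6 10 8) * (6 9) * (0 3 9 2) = (0 5 9 6 10 8 3 1 2) = [5, 2, 0, 1, 4, 9, 10, 7, 3, 6, 8]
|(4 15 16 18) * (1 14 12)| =|(1 14 12)(4 15 16 18)| =12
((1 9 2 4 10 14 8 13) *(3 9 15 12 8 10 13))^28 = (1 15 12 8 3 9 2 4 13) = [0, 15, 4, 9, 13, 5, 6, 7, 3, 2, 10, 11, 8, 1, 14, 12]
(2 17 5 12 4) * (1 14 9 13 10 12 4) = (1 14 9 13 10 12)(2 17 5 4) = [0, 14, 17, 3, 2, 4, 6, 7, 8, 13, 12, 11, 1, 10, 9, 15, 16, 5]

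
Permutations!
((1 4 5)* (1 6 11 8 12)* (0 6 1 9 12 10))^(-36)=(12)(0 10 8 11 6)=[10, 1, 2, 3, 4, 5, 0, 7, 11, 9, 8, 6, 12]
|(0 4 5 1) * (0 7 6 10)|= 7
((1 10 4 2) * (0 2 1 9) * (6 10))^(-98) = (0 2 9)(1 10)(4 6) = [2, 10, 9, 3, 6, 5, 4, 7, 8, 0, 1]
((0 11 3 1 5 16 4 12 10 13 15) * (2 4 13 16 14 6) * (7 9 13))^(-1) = [15, 3, 6, 11, 2, 1, 14, 16, 8, 7, 12, 0, 4, 9, 5, 13, 10] = (0 15 13 9 7 16 10 12 4 2 6 14 5 1 3 11)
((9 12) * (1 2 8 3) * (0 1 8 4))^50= (12)(0 2)(1 4)= [2, 4, 0, 3, 1, 5, 6, 7, 8, 9, 10, 11, 12]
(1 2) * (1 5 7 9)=(1 2 5 7 9)=[0, 2, 5, 3, 4, 7, 6, 9, 8, 1]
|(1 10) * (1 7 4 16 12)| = |(1 10 7 4 16 12)| = 6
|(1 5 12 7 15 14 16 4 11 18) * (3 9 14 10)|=13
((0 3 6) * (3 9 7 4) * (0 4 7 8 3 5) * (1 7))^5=[4, 7, 2, 9, 3, 6, 8, 1, 0, 5]=(0 4 3 9 5 6 8)(1 7)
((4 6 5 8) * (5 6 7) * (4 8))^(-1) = (8)(4 5 7) = [0, 1, 2, 3, 5, 7, 6, 4, 8]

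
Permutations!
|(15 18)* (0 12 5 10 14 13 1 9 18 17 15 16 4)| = 22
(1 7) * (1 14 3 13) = (1 7 14 3 13) = [0, 7, 2, 13, 4, 5, 6, 14, 8, 9, 10, 11, 12, 1, 3]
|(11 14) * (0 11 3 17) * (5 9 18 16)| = 20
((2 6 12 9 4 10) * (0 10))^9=(0 2 12 4 10 6 9)=[2, 1, 12, 3, 10, 5, 9, 7, 8, 0, 6, 11, 4]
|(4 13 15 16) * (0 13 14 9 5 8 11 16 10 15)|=|(0 13)(4 14 9 5 8 11 16)(10 15)|=14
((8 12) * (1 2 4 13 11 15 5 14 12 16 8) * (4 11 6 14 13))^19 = [0, 2, 11, 3, 4, 13, 14, 7, 16, 9, 10, 15, 1, 6, 12, 5, 8] = (1 2 11 15 5 13 6 14 12)(8 16)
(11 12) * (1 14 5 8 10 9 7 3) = [0, 14, 2, 1, 4, 8, 6, 3, 10, 7, 9, 12, 11, 13, 5] = (1 14 5 8 10 9 7 3)(11 12)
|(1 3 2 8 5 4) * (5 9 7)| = 8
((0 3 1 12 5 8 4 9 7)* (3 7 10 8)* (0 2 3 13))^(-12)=(0 1)(2 5)(3 13)(7 12)=[1, 0, 5, 13, 4, 2, 6, 12, 8, 9, 10, 11, 7, 3]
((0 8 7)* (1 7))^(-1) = (0 7 1 8) = [7, 8, 2, 3, 4, 5, 6, 1, 0]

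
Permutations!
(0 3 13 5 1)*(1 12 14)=[3, 0, 2, 13, 4, 12, 6, 7, 8, 9, 10, 11, 14, 5, 1]=(0 3 13 5 12 14 1)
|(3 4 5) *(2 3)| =4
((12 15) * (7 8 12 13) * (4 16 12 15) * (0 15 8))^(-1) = [7, 1, 2, 3, 12, 5, 6, 13, 8, 9, 10, 11, 16, 15, 14, 0, 4] = (0 7 13 15)(4 12 16)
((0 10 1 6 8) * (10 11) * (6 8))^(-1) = (0 8 1 10 11) = [8, 10, 2, 3, 4, 5, 6, 7, 1, 9, 11, 0]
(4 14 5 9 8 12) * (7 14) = (4 7 14 5 9 8 12) = [0, 1, 2, 3, 7, 9, 6, 14, 12, 8, 10, 11, 4, 13, 5]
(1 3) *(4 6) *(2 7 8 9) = [0, 3, 7, 1, 6, 5, 4, 8, 9, 2] = (1 3)(2 7 8 9)(4 6)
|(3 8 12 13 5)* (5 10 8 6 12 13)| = 12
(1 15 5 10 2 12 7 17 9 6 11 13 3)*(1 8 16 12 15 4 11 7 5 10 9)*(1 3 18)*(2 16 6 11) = (1 4 2 15 10 16 12 5 9 11 13 18)(3 8 6 7 17) = [0, 4, 15, 8, 2, 9, 7, 17, 6, 11, 16, 13, 5, 18, 14, 10, 12, 3, 1]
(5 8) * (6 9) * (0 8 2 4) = (0 8 5 2 4)(6 9) = [8, 1, 4, 3, 0, 2, 9, 7, 5, 6]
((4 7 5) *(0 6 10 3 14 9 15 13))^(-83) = [9, 1, 2, 0, 7, 4, 15, 5, 8, 10, 13, 11, 12, 14, 6, 3] = (0 9 10 13 14 6 15 3)(4 7 5)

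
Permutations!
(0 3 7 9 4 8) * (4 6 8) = [3, 1, 2, 7, 4, 5, 8, 9, 0, 6] = (0 3 7 9 6 8)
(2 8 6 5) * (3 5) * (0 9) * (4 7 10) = (0 9)(2 8 6 3 5)(4 7 10) = [9, 1, 8, 5, 7, 2, 3, 10, 6, 0, 4]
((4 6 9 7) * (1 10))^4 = (10) = [0, 1, 2, 3, 4, 5, 6, 7, 8, 9, 10]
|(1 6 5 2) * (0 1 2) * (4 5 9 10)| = |(0 1 6 9 10 4 5)| = 7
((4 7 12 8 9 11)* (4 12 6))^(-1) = (4 6 7)(8 12 11 9) = [0, 1, 2, 3, 6, 5, 7, 4, 12, 8, 10, 9, 11]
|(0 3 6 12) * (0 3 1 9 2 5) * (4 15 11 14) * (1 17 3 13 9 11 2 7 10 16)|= 17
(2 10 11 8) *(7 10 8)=[0, 1, 8, 3, 4, 5, 6, 10, 2, 9, 11, 7]=(2 8)(7 10 11)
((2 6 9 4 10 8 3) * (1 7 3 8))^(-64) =(10) =[0, 1, 2, 3, 4, 5, 6, 7, 8, 9, 10]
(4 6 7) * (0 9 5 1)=(0 9 5 1)(4 6 7)=[9, 0, 2, 3, 6, 1, 7, 4, 8, 5]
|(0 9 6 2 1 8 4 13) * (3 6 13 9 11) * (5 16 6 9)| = |(0 11 3 9 13)(1 8 4 5 16 6 2)| = 35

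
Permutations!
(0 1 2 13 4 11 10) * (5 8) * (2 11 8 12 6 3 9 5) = (0 1 11 10)(2 13 4 8)(3 9 5 12 6) = [1, 11, 13, 9, 8, 12, 3, 7, 2, 5, 0, 10, 6, 4]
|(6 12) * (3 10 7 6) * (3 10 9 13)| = 12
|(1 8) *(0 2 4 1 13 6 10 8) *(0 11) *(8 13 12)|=30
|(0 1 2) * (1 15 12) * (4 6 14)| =|(0 15 12 1 2)(4 6 14)| =15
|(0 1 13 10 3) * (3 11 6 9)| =8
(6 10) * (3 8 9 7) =(3 8 9 7)(6 10) =[0, 1, 2, 8, 4, 5, 10, 3, 9, 7, 6]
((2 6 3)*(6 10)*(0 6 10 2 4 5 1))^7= [6, 0, 2, 4, 5, 1, 3, 7, 8, 9, 10]= (10)(0 6 3 4 5 1)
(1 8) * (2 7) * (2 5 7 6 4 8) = (1 2 6 4 8)(5 7) = [0, 2, 6, 3, 8, 7, 4, 5, 1]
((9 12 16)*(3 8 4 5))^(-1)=(3 5 4 8)(9 16 12)=[0, 1, 2, 5, 8, 4, 6, 7, 3, 16, 10, 11, 9, 13, 14, 15, 12]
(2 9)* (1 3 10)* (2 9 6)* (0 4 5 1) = (0 4 5 1 3 10)(2 6) = [4, 3, 6, 10, 5, 1, 2, 7, 8, 9, 0]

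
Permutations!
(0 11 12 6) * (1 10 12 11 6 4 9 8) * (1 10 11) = (0 6)(1 11)(4 9 8 10 12) = [6, 11, 2, 3, 9, 5, 0, 7, 10, 8, 12, 1, 4]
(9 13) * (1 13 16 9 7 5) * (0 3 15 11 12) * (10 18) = (0 3 15 11 12)(1 13 7 5)(9 16)(10 18) = [3, 13, 2, 15, 4, 1, 6, 5, 8, 16, 18, 12, 0, 7, 14, 11, 9, 17, 10]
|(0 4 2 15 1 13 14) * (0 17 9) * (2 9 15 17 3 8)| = 24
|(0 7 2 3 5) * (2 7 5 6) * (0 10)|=3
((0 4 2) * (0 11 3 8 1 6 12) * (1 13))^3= (0 11 13 12 2 8 6 4 3 1)= [11, 0, 8, 1, 3, 5, 4, 7, 6, 9, 10, 13, 2, 12]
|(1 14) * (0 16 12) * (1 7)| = |(0 16 12)(1 14 7)| = 3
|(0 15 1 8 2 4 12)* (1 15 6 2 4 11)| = |(15)(0 6 2 11 1 8 4 12)| = 8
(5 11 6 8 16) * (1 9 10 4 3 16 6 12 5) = (1 9 10 4 3 16)(5 11 12)(6 8) = [0, 9, 2, 16, 3, 11, 8, 7, 6, 10, 4, 12, 5, 13, 14, 15, 1]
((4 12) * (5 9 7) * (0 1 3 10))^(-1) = [10, 0, 2, 1, 12, 7, 6, 9, 8, 5, 3, 11, 4] = (0 10 3 1)(4 12)(5 7 9)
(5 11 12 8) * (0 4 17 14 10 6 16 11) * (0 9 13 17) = (0 4)(5 9 13 17 14 10 6 16 11 12 8) = [4, 1, 2, 3, 0, 9, 16, 7, 5, 13, 6, 12, 8, 17, 10, 15, 11, 14]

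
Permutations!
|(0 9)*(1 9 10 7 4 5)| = 7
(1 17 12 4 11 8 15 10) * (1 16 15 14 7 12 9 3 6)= [0, 17, 2, 6, 11, 5, 1, 12, 14, 3, 16, 8, 4, 13, 7, 10, 15, 9]= (1 17 9 3 6)(4 11 8 14 7 12)(10 16 15)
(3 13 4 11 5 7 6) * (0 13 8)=(0 13 4 11 5 7 6 3 8)=[13, 1, 2, 8, 11, 7, 3, 6, 0, 9, 10, 5, 12, 4]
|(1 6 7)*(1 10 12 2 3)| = 7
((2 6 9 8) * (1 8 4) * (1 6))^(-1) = (1 2 8)(4 9 6) = [0, 2, 8, 3, 9, 5, 4, 7, 1, 6]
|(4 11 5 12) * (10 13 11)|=|(4 10 13 11 5 12)|=6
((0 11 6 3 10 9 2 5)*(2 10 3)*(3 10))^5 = (11)(3 9 10) = [0, 1, 2, 9, 4, 5, 6, 7, 8, 10, 3, 11]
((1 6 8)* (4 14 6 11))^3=[0, 14, 2, 3, 8, 5, 11, 7, 4, 9, 10, 6, 12, 13, 1]=(1 14)(4 8)(6 11)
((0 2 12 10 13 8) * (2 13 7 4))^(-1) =(0 8 13)(2 4 7 10 12) =[8, 1, 4, 3, 7, 5, 6, 10, 13, 9, 12, 11, 2, 0]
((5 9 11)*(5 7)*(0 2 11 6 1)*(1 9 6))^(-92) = (0 5)(1 7)(2 6)(9 11) = [5, 7, 6, 3, 4, 0, 2, 1, 8, 11, 10, 9]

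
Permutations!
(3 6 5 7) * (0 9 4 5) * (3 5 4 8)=(0 9 8 3 6)(5 7)=[9, 1, 2, 6, 4, 7, 0, 5, 3, 8]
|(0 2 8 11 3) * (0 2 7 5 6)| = 4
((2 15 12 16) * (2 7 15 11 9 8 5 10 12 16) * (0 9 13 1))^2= (0 8 10 2 13)(1 9 5 12 11)(7 16 15)= [8, 9, 13, 3, 4, 12, 6, 16, 10, 5, 2, 1, 11, 0, 14, 7, 15]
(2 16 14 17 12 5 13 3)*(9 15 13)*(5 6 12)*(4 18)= (2 16 14 17 5 9 15 13 3)(4 18)(6 12)= [0, 1, 16, 2, 18, 9, 12, 7, 8, 15, 10, 11, 6, 3, 17, 13, 14, 5, 4]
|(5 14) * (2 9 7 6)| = |(2 9 7 6)(5 14)| = 4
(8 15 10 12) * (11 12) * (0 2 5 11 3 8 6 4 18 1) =(0 2 5 11 12 6 4 18 1)(3 8 15 10) =[2, 0, 5, 8, 18, 11, 4, 7, 15, 9, 3, 12, 6, 13, 14, 10, 16, 17, 1]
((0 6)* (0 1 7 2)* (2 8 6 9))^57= [0, 7, 2, 3, 4, 5, 1, 8, 6, 9]= (9)(1 7 8 6)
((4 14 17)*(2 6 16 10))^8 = (4 17 14) = [0, 1, 2, 3, 17, 5, 6, 7, 8, 9, 10, 11, 12, 13, 4, 15, 16, 14]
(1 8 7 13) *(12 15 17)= (1 8 7 13)(12 15 17)= [0, 8, 2, 3, 4, 5, 6, 13, 7, 9, 10, 11, 15, 1, 14, 17, 16, 12]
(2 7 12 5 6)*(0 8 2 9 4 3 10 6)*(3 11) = [8, 1, 7, 10, 11, 0, 9, 12, 2, 4, 6, 3, 5] = (0 8 2 7 12 5)(3 10 6 9 4 11)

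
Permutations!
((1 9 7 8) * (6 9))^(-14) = (1 6 9 7 8) = [0, 6, 2, 3, 4, 5, 9, 8, 1, 7]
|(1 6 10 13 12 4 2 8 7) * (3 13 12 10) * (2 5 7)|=|(1 6 3 13 10 12 4 5 7)(2 8)|=18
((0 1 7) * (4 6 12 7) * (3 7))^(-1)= (0 7 3 12 6 4 1)= [7, 0, 2, 12, 1, 5, 4, 3, 8, 9, 10, 11, 6]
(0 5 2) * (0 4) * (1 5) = (0 1 5 2 4) = [1, 5, 4, 3, 0, 2]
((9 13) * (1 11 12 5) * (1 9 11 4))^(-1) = (1 4)(5 12 11 13 9) = [0, 4, 2, 3, 1, 12, 6, 7, 8, 5, 10, 13, 11, 9]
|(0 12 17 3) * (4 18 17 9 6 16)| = 9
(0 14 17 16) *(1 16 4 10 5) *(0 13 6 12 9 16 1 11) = (0 14 17 4 10 5 11)(6 12 9 16 13) = [14, 1, 2, 3, 10, 11, 12, 7, 8, 16, 5, 0, 9, 6, 17, 15, 13, 4]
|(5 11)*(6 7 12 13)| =4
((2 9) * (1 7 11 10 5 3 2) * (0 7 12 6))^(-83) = (0 3 6 5 12 10 1 11 9 7 2) = [3, 11, 0, 6, 4, 12, 5, 2, 8, 7, 1, 9, 10]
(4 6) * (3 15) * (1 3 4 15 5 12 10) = (1 3 5 12 10)(4 6 15) = [0, 3, 2, 5, 6, 12, 15, 7, 8, 9, 1, 11, 10, 13, 14, 4]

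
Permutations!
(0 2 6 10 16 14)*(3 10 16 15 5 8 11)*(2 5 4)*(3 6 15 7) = (0 5 8 11 6 16 14)(2 15 4)(3 10 7) = [5, 1, 15, 10, 2, 8, 16, 3, 11, 9, 7, 6, 12, 13, 0, 4, 14]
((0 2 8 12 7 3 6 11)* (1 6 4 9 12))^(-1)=(0 11 6 1 8 2)(3 7 12 9 4)=[11, 8, 0, 7, 3, 5, 1, 12, 2, 4, 10, 6, 9]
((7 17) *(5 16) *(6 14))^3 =(5 16)(6 14)(7 17) =[0, 1, 2, 3, 4, 16, 14, 17, 8, 9, 10, 11, 12, 13, 6, 15, 5, 7]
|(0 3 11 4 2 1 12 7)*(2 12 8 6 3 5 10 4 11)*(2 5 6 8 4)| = |(0 6 3 5 10 2 1 4 12 7)| = 10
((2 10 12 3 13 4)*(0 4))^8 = (0 4 2 10 12 3 13) = [4, 1, 10, 13, 2, 5, 6, 7, 8, 9, 12, 11, 3, 0]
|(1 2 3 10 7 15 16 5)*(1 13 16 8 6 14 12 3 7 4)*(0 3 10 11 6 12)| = 120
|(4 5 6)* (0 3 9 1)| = 12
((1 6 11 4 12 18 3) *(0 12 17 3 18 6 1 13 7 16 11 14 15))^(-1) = (18)(0 15 14 6 12)(3 17 4 11 16 7 13) = [15, 1, 2, 17, 11, 5, 12, 13, 8, 9, 10, 16, 0, 3, 6, 14, 7, 4, 18]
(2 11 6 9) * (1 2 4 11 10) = (1 2 10)(4 11 6 9) = [0, 2, 10, 3, 11, 5, 9, 7, 8, 4, 1, 6]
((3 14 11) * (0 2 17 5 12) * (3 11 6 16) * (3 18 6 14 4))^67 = (0 17 12 2 5)(3 4)(6 16 18) = [17, 1, 5, 4, 3, 0, 16, 7, 8, 9, 10, 11, 2, 13, 14, 15, 18, 12, 6]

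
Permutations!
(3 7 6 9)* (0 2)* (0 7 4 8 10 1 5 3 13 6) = (0 2 7)(1 5 3 4 8 10)(6 9 13) = [2, 5, 7, 4, 8, 3, 9, 0, 10, 13, 1, 11, 12, 6]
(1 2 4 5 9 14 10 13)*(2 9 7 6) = (1 9 14 10 13)(2 4 5 7 6) = [0, 9, 4, 3, 5, 7, 2, 6, 8, 14, 13, 11, 12, 1, 10]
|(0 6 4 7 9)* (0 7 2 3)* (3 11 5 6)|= |(0 3)(2 11 5 6 4)(7 9)|= 10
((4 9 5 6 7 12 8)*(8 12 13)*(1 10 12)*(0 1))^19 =[12, 0, 2, 3, 13, 4, 9, 5, 7, 8, 1, 11, 10, 6] =(0 12 10 1)(4 13 6 9 8 7 5)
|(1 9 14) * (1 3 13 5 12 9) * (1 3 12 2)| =|(1 3 13 5 2)(9 14 12)| =15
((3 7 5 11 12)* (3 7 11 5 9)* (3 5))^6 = (12) = [0, 1, 2, 3, 4, 5, 6, 7, 8, 9, 10, 11, 12]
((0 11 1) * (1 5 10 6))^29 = (0 1 6 10 5 11) = [1, 6, 2, 3, 4, 11, 10, 7, 8, 9, 5, 0]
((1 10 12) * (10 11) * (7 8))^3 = [0, 12, 2, 3, 4, 5, 6, 8, 7, 9, 11, 1, 10] = (1 12 10 11)(7 8)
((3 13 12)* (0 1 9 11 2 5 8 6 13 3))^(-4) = (0 8 9 13 2)(1 6 11 12 5) = [8, 6, 0, 3, 4, 1, 11, 7, 9, 13, 10, 12, 5, 2]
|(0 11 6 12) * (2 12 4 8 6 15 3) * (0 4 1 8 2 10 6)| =|(0 11 15 3 10 6 1 8)(2 12 4)| =24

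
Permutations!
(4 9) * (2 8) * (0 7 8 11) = (0 7 8 2 11)(4 9) = [7, 1, 11, 3, 9, 5, 6, 8, 2, 4, 10, 0]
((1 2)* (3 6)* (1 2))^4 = [0, 1, 2, 3, 4, 5, 6] = (6)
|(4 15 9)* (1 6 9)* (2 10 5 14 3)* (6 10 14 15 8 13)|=60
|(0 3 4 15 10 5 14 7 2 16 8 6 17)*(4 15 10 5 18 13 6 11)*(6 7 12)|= 72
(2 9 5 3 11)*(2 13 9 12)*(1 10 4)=(1 10 4)(2 12)(3 11 13 9 5)=[0, 10, 12, 11, 1, 3, 6, 7, 8, 5, 4, 13, 2, 9]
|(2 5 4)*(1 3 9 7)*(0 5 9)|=8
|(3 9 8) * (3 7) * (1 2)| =4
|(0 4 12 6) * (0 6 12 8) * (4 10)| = 4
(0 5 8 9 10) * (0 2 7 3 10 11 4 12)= (0 5 8 9 11 4 12)(2 7 3 10)= [5, 1, 7, 10, 12, 8, 6, 3, 9, 11, 2, 4, 0]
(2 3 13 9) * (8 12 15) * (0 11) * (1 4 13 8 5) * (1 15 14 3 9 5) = [11, 4, 9, 8, 13, 15, 6, 7, 12, 2, 10, 0, 14, 5, 3, 1] = (0 11)(1 4 13 5 15)(2 9)(3 8 12 14)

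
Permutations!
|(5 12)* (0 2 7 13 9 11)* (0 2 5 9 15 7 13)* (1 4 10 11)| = 12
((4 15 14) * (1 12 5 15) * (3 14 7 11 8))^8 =(1 14 8 7 5)(3 11 15 12 4) =[0, 14, 2, 11, 3, 1, 6, 5, 7, 9, 10, 15, 4, 13, 8, 12]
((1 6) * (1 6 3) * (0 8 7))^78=(8)=[0, 1, 2, 3, 4, 5, 6, 7, 8]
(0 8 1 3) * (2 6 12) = (0 8 1 3)(2 6 12) = [8, 3, 6, 0, 4, 5, 12, 7, 1, 9, 10, 11, 2]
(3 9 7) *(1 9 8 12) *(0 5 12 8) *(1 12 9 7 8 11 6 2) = (12)(0 5 9 8 11 6 2 1 7 3) = [5, 7, 1, 0, 4, 9, 2, 3, 11, 8, 10, 6, 12]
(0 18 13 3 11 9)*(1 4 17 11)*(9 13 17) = (0 18 17 11 13 3 1 4 9) = [18, 4, 2, 1, 9, 5, 6, 7, 8, 0, 10, 13, 12, 3, 14, 15, 16, 11, 17]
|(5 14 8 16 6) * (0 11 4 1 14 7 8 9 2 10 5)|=|(0 11 4 1 14 9 2 10 5 7 8 16 6)|=13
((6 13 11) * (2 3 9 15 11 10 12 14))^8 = (2 12 13 11 9)(3 14 10 6 15) = [0, 1, 12, 14, 4, 5, 15, 7, 8, 2, 6, 9, 13, 11, 10, 3]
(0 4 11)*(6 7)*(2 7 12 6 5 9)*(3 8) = (0 4 11)(2 7 5 9)(3 8)(6 12) = [4, 1, 7, 8, 11, 9, 12, 5, 3, 2, 10, 0, 6]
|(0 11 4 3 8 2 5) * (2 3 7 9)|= |(0 11 4 7 9 2 5)(3 8)|= 14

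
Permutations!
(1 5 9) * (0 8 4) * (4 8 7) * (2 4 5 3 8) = [7, 3, 4, 8, 0, 9, 6, 5, 2, 1] = (0 7 5 9 1 3 8 2 4)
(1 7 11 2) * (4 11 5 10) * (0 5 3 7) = (0 5 10 4 11 2 1)(3 7) = [5, 0, 1, 7, 11, 10, 6, 3, 8, 9, 4, 2]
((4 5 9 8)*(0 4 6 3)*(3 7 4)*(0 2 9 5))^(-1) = (0 4 7 6 8 9 2 3) = [4, 1, 3, 0, 7, 5, 8, 6, 9, 2]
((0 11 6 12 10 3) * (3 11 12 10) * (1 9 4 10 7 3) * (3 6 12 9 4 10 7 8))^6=[4, 0, 2, 1, 9, 5, 11, 10, 12, 7, 6, 8, 3]=(0 4 9 7 10 6 11 8 12 3 1)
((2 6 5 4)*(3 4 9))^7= (2 6 5 9 3 4)= [0, 1, 6, 4, 2, 9, 5, 7, 8, 3]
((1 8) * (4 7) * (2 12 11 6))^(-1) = [0, 8, 6, 3, 7, 5, 11, 4, 1, 9, 10, 12, 2] = (1 8)(2 6 11 12)(4 7)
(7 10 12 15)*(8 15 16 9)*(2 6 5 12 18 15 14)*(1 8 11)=(1 8 14 2 6 5 12 16 9 11)(7 10 18 15)=[0, 8, 6, 3, 4, 12, 5, 10, 14, 11, 18, 1, 16, 13, 2, 7, 9, 17, 15]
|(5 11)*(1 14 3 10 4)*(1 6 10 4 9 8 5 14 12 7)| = |(1 12 7)(3 4 6 10 9 8 5 11 14)| = 9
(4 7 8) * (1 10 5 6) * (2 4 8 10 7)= (1 7 10 5 6)(2 4)= [0, 7, 4, 3, 2, 6, 1, 10, 8, 9, 5]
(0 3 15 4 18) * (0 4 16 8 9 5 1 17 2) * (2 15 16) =[3, 17, 0, 16, 18, 1, 6, 7, 9, 5, 10, 11, 12, 13, 14, 2, 8, 15, 4] =(0 3 16 8 9 5 1 17 15 2)(4 18)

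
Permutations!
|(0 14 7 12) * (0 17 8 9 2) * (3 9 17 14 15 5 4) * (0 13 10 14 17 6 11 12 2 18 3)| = |(0 15 5 4)(2 13 10 14 7)(3 9 18)(6 11 12 17 8)| = 60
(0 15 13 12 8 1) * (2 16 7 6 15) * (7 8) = [2, 0, 16, 3, 4, 5, 15, 6, 1, 9, 10, 11, 7, 12, 14, 13, 8] = (0 2 16 8 1)(6 15 13 12 7)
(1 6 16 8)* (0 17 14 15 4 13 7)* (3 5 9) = [17, 6, 2, 5, 13, 9, 16, 0, 1, 3, 10, 11, 12, 7, 15, 4, 8, 14] = (0 17 14 15 4 13 7)(1 6 16 8)(3 5 9)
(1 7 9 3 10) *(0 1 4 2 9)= (0 1 7)(2 9 3 10 4)= [1, 7, 9, 10, 2, 5, 6, 0, 8, 3, 4]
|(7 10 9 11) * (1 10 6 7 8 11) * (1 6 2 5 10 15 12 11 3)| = |(1 15 12 11 8 3)(2 5 10 9 6 7)| = 6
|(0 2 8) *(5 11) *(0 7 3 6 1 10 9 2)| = |(1 10 9 2 8 7 3 6)(5 11)| = 8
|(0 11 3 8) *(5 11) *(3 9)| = |(0 5 11 9 3 8)| = 6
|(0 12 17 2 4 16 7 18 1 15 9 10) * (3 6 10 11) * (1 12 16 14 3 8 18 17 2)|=|(0 16 7 17 1 15 9 11 8 18 12 2 4 14 3 6 10)|=17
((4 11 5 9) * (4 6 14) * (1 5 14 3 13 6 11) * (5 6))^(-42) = (1 13 11)(3 9 4)(5 14 6) = [0, 13, 2, 9, 3, 14, 5, 7, 8, 4, 10, 1, 12, 11, 6]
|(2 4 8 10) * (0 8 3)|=6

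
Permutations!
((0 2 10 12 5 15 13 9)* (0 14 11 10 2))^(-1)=(5 12 10 11 14 9 13 15)=[0, 1, 2, 3, 4, 12, 6, 7, 8, 13, 11, 14, 10, 15, 9, 5]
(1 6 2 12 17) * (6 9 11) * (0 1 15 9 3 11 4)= (0 1 3 11 6 2 12 17 15 9 4)= [1, 3, 12, 11, 0, 5, 2, 7, 8, 4, 10, 6, 17, 13, 14, 9, 16, 15]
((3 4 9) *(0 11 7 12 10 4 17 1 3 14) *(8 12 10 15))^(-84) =(17) =[0, 1, 2, 3, 4, 5, 6, 7, 8, 9, 10, 11, 12, 13, 14, 15, 16, 17]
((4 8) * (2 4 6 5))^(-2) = (2 6 4 5 8) = [0, 1, 6, 3, 5, 8, 4, 7, 2]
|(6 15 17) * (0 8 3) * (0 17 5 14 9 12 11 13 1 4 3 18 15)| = |(0 8 18 15 5 14 9 12 11 13 1 4 3 17 6)| = 15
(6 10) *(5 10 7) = (5 10 6 7) = [0, 1, 2, 3, 4, 10, 7, 5, 8, 9, 6]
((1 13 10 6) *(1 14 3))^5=(1 3 14 6 10 13)=[0, 3, 2, 14, 4, 5, 10, 7, 8, 9, 13, 11, 12, 1, 6]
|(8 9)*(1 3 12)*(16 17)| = 6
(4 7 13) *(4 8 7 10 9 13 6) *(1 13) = [0, 13, 2, 3, 10, 5, 4, 6, 7, 1, 9, 11, 12, 8] = (1 13 8 7 6 4 10 9)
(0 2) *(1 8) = (0 2)(1 8) = [2, 8, 0, 3, 4, 5, 6, 7, 1]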